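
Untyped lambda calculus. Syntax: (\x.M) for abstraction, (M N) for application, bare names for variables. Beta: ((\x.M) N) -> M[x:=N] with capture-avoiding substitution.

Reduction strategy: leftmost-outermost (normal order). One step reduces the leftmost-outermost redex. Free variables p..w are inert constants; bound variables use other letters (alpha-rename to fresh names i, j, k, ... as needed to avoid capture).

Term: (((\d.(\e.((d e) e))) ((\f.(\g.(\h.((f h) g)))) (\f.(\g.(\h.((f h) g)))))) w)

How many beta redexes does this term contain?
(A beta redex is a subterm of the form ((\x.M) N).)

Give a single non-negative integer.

Answer: 2

Derivation:
Term: (((\d.(\e.((d e) e))) ((\f.(\g.(\h.((f h) g)))) (\f.(\g.(\h.((f h) g)))))) w)
  Redex: ((\d.(\e.((d e) e))) ((\f.(\g.(\h.((f h) g)))) (\f.(\g.(\h.((f h) g))))))
  Redex: ((\f.(\g.(\h.((f h) g)))) (\f.(\g.(\h.((f h) g)))))
Total redexes: 2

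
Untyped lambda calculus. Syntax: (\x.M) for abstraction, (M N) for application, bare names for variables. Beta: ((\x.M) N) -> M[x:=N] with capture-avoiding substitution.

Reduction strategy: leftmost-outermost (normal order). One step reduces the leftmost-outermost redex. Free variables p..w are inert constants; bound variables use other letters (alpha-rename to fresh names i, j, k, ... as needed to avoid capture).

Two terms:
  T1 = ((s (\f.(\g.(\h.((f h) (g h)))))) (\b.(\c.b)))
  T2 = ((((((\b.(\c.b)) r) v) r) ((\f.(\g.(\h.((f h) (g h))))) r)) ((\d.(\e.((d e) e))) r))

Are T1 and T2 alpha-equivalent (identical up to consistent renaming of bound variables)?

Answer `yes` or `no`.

Answer: no

Derivation:
Term 1: ((s (\f.(\g.(\h.((f h) (g h)))))) (\b.(\c.b)))
Term 2: ((((((\b.(\c.b)) r) v) r) ((\f.(\g.(\h.((f h) (g h))))) r)) ((\d.(\e.((d e) e))) r))
Alpha-equivalence: compare structure up to binder renaming.
Result: False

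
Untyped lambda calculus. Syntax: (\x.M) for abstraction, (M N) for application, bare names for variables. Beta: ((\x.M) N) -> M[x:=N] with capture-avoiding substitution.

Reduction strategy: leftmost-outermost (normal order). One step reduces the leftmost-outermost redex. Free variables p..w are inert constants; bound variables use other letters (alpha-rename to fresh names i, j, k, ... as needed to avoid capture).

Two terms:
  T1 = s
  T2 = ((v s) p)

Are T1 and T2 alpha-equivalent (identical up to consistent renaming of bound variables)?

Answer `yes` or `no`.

Answer: no

Derivation:
Term 1: s
Term 2: ((v s) p)
Alpha-equivalence: compare structure up to binder renaming.
Result: False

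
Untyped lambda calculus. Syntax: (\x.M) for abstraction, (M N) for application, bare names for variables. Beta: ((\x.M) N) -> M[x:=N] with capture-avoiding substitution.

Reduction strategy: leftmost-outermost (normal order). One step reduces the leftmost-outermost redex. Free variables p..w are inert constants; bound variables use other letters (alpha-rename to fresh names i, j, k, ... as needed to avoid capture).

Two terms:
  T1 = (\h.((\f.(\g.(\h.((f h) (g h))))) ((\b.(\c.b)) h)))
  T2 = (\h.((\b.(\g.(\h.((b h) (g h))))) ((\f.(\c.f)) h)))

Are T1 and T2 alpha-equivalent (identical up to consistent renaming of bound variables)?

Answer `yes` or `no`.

Term 1: (\h.((\f.(\g.(\h.((f h) (g h))))) ((\b.(\c.b)) h)))
Term 2: (\h.((\b.(\g.(\h.((b h) (g h))))) ((\f.(\c.f)) h)))
Alpha-equivalence: compare structure up to binder renaming.
Result: True

Answer: yes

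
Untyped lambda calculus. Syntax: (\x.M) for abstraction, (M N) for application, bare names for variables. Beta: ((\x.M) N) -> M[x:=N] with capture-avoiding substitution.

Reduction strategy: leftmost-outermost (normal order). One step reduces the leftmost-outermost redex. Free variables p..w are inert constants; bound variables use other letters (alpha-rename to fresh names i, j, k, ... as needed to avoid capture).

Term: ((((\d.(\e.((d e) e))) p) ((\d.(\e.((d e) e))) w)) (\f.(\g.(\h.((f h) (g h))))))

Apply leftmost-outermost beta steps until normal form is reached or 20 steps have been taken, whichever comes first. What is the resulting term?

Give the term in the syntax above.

Step 0: ((((\d.(\e.((d e) e))) p) ((\d.(\e.((d e) e))) w)) (\f.(\g.(\h.((f h) (g h))))))
Step 1: (((\e.((p e) e)) ((\d.(\e.((d e) e))) w)) (\f.(\g.(\h.((f h) (g h))))))
Step 2: (((p ((\d.(\e.((d e) e))) w)) ((\d.(\e.((d e) e))) w)) (\f.(\g.(\h.((f h) (g h))))))
Step 3: (((p (\e.((w e) e))) ((\d.(\e.((d e) e))) w)) (\f.(\g.(\h.((f h) (g h))))))
Step 4: (((p (\e.((w e) e))) (\e.((w e) e))) (\f.(\g.(\h.((f h) (g h))))))

Answer: (((p (\e.((w e) e))) (\e.((w e) e))) (\f.(\g.(\h.((f h) (g h))))))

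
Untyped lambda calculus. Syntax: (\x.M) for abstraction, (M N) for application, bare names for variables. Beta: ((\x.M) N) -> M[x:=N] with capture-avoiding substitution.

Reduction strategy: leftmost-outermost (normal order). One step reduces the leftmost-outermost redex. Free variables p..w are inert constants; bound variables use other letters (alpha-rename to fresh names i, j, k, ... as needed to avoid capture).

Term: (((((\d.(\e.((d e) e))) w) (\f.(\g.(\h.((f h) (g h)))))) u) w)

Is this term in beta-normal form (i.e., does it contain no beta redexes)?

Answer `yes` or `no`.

Answer: no

Derivation:
Term: (((((\d.(\e.((d e) e))) w) (\f.(\g.(\h.((f h) (g h)))))) u) w)
Found 1 beta redex(es).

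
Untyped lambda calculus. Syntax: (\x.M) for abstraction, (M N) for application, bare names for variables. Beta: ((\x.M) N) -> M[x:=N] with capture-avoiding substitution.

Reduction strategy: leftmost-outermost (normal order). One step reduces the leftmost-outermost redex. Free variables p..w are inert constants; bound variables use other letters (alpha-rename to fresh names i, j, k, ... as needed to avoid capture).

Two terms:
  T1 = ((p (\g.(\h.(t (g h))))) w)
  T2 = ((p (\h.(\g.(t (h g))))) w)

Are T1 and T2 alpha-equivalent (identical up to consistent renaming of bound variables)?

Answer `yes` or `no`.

Term 1: ((p (\g.(\h.(t (g h))))) w)
Term 2: ((p (\h.(\g.(t (h g))))) w)
Alpha-equivalence: compare structure up to binder renaming.
Result: True

Answer: yes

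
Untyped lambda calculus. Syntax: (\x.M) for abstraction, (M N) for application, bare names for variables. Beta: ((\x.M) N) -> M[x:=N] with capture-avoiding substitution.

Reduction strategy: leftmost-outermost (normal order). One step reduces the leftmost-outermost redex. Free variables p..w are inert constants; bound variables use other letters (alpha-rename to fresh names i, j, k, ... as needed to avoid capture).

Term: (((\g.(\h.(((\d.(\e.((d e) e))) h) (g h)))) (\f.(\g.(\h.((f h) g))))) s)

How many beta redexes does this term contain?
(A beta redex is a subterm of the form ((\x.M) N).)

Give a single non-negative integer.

Term: (((\g.(\h.(((\d.(\e.((d e) e))) h) (g h)))) (\f.(\g.(\h.((f h) g))))) s)
  Redex: ((\g.(\h.(((\d.(\e.((d e) e))) h) (g h)))) (\f.(\g.(\h.((f h) g)))))
  Redex: ((\d.(\e.((d e) e))) h)
Total redexes: 2

Answer: 2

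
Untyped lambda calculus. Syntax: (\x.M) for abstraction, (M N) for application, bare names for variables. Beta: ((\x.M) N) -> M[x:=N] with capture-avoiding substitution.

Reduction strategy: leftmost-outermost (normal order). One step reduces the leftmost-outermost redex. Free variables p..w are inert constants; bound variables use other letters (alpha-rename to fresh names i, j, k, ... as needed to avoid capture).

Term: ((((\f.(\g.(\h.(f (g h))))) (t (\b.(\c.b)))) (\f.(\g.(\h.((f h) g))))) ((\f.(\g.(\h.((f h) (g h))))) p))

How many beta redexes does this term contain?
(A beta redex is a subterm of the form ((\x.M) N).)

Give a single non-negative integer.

Term: ((((\f.(\g.(\h.(f (g h))))) (t (\b.(\c.b)))) (\f.(\g.(\h.((f h) g))))) ((\f.(\g.(\h.((f h) (g h))))) p))
  Redex: ((\f.(\g.(\h.(f (g h))))) (t (\b.(\c.b))))
  Redex: ((\f.(\g.(\h.((f h) (g h))))) p)
Total redexes: 2

Answer: 2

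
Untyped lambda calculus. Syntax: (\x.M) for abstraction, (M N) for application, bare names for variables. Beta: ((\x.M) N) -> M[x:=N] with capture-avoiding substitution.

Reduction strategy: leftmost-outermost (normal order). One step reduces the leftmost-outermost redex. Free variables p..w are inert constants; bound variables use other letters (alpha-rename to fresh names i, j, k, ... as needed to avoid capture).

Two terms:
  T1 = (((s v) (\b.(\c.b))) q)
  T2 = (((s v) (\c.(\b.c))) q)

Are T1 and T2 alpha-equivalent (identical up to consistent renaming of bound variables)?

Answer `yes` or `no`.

Term 1: (((s v) (\b.(\c.b))) q)
Term 2: (((s v) (\c.(\b.c))) q)
Alpha-equivalence: compare structure up to binder renaming.
Result: True

Answer: yes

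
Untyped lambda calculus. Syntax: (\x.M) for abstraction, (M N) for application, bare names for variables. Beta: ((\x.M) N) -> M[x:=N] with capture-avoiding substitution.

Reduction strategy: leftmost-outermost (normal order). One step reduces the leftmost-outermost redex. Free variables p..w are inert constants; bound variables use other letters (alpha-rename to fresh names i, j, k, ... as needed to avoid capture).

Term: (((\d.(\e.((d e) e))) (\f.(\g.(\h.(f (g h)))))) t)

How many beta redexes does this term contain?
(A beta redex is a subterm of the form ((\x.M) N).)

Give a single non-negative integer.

Term: (((\d.(\e.((d e) e))) (\f.(\g.(\h.(f (g h)))))) t)
  Redex: ((\d.(\e.((d e) e))) (\f.(\g.(\h.(f (g h))))))
Total redexes: 1

Answer: 1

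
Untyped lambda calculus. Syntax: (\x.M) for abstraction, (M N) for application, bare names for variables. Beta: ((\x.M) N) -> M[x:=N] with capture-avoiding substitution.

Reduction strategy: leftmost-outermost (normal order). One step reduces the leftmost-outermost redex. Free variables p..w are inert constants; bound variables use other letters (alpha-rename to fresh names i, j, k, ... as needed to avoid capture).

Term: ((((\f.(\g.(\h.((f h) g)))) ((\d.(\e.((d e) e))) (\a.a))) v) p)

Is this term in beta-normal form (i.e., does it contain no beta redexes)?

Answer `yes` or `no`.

Term: ((((\f.(\g.(\h.((f h) g)))) ((\d.(\e.((d e) e))) (\a.a))) v) p)
Found 2 beta redex(es).

Answer: no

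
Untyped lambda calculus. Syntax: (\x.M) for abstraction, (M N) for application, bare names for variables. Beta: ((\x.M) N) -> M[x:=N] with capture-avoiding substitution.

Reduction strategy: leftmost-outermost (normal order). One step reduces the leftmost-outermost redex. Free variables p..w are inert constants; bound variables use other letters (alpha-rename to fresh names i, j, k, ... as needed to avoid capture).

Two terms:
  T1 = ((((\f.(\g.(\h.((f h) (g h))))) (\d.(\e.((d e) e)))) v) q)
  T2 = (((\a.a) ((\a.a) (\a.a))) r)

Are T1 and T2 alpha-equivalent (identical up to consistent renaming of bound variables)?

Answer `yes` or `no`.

Answer: no

Derivation:
Term 1: ((((\f.(\g.(\h.((f h) (g h))))) (\d.(\e.((d e) e)))) v) q)
Term 2: (((\a.a) ((\a.a) (\a.a))) r)
Alpha-equivalence: compare structure up to binder renaming.
Result: False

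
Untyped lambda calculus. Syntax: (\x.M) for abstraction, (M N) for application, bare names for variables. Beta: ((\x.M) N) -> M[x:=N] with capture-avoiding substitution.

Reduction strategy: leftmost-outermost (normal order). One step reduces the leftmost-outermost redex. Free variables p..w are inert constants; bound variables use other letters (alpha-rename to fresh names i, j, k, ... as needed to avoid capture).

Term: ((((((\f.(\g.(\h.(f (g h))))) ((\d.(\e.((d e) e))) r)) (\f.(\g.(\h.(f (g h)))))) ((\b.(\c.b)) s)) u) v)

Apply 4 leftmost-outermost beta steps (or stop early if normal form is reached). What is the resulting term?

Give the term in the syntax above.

Step 0: ((((((\f.(\g.(\h.(f (g h))))) ((\d.(\e.((d e) e))) r)) (\f.(\g.(\h.(f (g h)))))) ((\b.(\c.b)) s)) u) v)
Step 1: (((((\g.(\h.(((\d.(\e.((d e) e))) r) (g h)))) (\f.(\g.(\h.(f (g h)))))) ((\b.(\c.b)) s)) u) v)
Step 2: ((((\h.(((\d.(\e.((d e) e))) r) ((\f.(\g.(\h.(f (g h))))) h))) ((\b.(\c.b)) s)) u) v)
Step 3: (((((\d.(\e.((d e) e))) r) ((\f.(\g.(\h.(f (g h))))) ((\b.(\c.b)) s))) u) v)
Step 4: ((((\e.((r e) e)) ((\f.(\g.(\h.(f (g h))))) ((\b.(\c.b)) s))) u) v)

Answer: ((((\e.((r e) e)) ((\f.(\g.(\h.(f (g h))))) ((\b.(\c.b)) s))) u) v)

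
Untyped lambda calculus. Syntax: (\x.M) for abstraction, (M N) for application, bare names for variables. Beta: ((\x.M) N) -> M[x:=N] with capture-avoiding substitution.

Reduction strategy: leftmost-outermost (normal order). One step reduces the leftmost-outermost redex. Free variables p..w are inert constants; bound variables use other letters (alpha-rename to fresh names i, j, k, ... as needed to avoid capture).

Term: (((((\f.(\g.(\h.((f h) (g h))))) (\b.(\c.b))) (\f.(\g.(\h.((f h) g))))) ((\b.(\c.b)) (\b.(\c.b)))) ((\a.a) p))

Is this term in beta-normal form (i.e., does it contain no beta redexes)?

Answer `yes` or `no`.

Answer: no

Derivation:
Term: (((((\f.(\g.(\h.((f h) (g h))))) (\b.(\c.b))) (\f.(\g.(\h.((f h) g))))) ((\b.(\c.b)) (\b.(\c.b)))) ((\a.a) p))
Found 3 beta redex(es).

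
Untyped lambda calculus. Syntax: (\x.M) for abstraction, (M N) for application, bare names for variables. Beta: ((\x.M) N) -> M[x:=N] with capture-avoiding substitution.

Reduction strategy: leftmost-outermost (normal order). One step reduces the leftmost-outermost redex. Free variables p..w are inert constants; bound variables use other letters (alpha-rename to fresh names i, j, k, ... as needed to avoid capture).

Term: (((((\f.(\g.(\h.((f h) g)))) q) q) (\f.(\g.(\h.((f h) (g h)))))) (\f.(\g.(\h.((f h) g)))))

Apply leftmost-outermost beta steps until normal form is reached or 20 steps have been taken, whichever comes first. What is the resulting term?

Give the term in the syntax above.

Step 0: (((((\f.(\g.(\h.((f h) g)))) q) q) (\f.(\g.(\h.((f h) (g h)))))) (\f.(\g.(\h.((f h) g)))))
Step 1: ((((\g.(\h.((q h) g))) q) (\f.(\g.(\h.((f h) (g h)))))) (\f.(\g.(\h.((f h) g)))))
Step 2: (((\h.((q h) q)) (\f.(\g.(\h.((f h) (g h)))))) (\f.(\g.(\h.((f h) g)))))
Step 3: (((q (\f.(\g.(\h.((f h) (g h)))))) q) (\f.(\g.(\h.((f h) g)))))

Answer: (((q (\f.(\g.(\h.((f h) (g h)))))) q) (\f.(\g.(\h.((f h) g)))))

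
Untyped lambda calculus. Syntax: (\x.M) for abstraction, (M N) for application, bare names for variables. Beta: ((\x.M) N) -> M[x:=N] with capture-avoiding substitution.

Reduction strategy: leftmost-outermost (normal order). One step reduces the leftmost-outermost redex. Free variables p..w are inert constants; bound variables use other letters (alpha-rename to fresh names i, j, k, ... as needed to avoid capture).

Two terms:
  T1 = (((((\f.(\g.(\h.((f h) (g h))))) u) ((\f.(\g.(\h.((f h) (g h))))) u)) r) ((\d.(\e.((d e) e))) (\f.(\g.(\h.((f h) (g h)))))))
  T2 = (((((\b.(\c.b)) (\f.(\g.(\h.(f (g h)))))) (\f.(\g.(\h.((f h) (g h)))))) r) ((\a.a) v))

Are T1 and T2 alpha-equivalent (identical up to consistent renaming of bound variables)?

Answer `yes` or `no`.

Term 1: (((((\f.(\g.(\h.((f h) (g h))))) u) ((\f.(\g.(\h.((f h) (g h))))) u)) r) ((\d.(\e.((d e) e))) (\f.(\g.(\h.((f h) (g h)))))))
Term 2: (((((\b.(\c.b)) (\f.(\g.(\h.(f (g h)))))) (\f.(\g.(\h.((f h) (g h)))))) r) ((\a.a) v))
Alpha-equivalence: compare structure up to binder renaming.
Result: False

Answer: no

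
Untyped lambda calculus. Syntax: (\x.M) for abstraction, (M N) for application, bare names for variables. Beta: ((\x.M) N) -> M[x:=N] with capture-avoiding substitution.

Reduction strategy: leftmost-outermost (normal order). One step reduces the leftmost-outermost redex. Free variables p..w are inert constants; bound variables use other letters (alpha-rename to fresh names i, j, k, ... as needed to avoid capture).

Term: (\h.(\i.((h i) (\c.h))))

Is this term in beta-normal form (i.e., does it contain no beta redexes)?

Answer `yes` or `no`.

Answer: yes

Derivation:
Term: (\h.(\i.((h i) (\c.h))))
No beta redexes found.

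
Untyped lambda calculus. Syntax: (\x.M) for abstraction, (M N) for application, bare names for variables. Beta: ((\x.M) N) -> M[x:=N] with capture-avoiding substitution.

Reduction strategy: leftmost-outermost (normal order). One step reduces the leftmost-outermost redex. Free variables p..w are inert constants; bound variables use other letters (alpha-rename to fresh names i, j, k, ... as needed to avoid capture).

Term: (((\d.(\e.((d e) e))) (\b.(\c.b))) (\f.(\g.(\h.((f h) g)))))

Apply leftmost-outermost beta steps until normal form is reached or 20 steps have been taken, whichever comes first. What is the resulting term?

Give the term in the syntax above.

Step 0: (((\d.(\e.((d e) e))) (\b.(\c.b))) (\f.(\g.(\h.((f h) g)))))
Step 1: ((\e.(((\b.(\c.b)) e) e)) (\f.(\g.(\h.((f h) g)))))
Step 2: (((\b.(\c.b)) (\f.(\g.(\h.((f h) g))))) (\f.(\g.(\h.((f h) g)))))
Step 3: ((\c.(\f.(\g.(\h.((f h) g))))) (\f.(\g.(\h.((f h) g)))))
Step 4: (\f.(\g.(\h.((f h) g))))

Answer: (\f.(\g.(\h.((f h) g))))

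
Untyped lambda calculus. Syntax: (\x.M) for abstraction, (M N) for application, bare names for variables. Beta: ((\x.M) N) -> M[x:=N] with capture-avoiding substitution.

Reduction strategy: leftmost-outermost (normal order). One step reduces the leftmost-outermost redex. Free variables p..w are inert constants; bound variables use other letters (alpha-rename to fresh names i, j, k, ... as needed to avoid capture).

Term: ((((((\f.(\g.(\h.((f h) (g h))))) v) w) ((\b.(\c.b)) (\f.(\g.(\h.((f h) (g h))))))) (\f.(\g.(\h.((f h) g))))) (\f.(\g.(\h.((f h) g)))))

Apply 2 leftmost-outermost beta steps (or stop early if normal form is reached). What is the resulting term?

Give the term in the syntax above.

Answer: ((((\h.((v h) (w h))) ((\b.(\c.b)) (\f.(\g.(\h.((f h) (g h))))))) (\f.(\g.(\h.((f h) g))))) (\f.(\g.(\h.((f h) g)))))

Derivation:
Step 0: ((((((\f.(\g.(\h.((f h) (g h))))) v) w) ((\b.(\c.b)) (\f.(\g.(\h.((f h) (g h))))))) (\f.(\g.(\h.((f h) g))))) (\f.(\g.(\h.((f h) g)))))
Step 1: (((((\g.(\h.((v h) (g h)))) w) ((\b.(\c.b)) (\f.(\g.(\h.((f h) (g h))))))) (\f.(\g.(\h.((f h) g))))) (\f.(\g.(\h.((f h) g)))))
Step 2: ((((\h.((v h) (w h))) ((\b.(\c.b)) (\f.(\g.(\h.((f h) (g h))))))) (\f.(\g.(\h.((f h) g))))) (\f.(\g.(\h.((f h) g)))))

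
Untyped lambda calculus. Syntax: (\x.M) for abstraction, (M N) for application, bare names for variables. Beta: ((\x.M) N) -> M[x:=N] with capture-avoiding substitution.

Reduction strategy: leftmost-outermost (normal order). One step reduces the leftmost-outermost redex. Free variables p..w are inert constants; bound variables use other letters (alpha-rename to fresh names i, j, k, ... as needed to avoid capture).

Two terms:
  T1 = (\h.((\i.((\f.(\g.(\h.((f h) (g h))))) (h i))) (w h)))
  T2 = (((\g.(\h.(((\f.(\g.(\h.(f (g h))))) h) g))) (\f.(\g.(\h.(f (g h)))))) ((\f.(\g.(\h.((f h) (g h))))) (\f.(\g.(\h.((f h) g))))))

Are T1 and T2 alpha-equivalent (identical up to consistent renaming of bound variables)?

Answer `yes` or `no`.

Answer: no

Derivation:
Term 1: (\h.((\i.((\f.(\g.(\h.((f h) (g h))))) (h i))) (w h)))
Term 2: (((\g.(\h.(((\f.(\g.(\h.(f (g h))))) h) g))) (\f.(\g.(\h.(f (g h)))))) ((\f.(\g.(\h.((f h) (g h))))) (\f.(\g.(\h.((f h) g))))))
Alpha-equivalence: compare structure up to binder renaming.
Result: False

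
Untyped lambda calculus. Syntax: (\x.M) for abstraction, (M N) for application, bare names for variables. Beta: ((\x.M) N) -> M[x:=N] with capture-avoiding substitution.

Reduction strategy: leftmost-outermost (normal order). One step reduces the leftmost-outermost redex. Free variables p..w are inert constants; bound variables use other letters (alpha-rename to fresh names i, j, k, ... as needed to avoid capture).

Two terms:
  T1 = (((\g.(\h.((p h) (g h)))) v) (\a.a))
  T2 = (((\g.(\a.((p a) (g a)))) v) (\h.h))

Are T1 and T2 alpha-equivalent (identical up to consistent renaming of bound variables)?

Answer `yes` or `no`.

Answer: yes

Derivation:
Term 1: (((\g.(\h.((p h) (g h)))) v) (\a.a))
Term 2: (((\g.(\a.((p a) (g a)))) v) (\h.h))
Alpha-equivalence: compare structure up to binder renaming.
Result: True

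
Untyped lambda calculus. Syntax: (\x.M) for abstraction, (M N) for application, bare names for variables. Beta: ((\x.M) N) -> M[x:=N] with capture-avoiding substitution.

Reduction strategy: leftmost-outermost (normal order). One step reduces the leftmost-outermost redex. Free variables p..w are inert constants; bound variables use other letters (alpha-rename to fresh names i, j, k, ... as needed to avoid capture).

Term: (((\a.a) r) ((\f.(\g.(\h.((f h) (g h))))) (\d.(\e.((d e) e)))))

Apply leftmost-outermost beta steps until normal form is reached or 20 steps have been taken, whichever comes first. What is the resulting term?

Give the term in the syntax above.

Step 0: (((\a.a) r) ((\f.(\g.(\h.((f h) (g h))))) (\d.(\e.((d e) e)))))
Step 1: (r ((\f.(\g.(\h.((f h) (g h))))) (\d.(\e.((d e) e)))))
Step 2: (r (\g.(\h.(((\d.(\e.((d e) e))) h) (g h)))))
Step 3: (r (\g.(\h.((\e.((h e) e)) (g h)))))
Step 4: (r (\g.(\h.((h (g h)) (g h)))))

Answer: (r (\g.(\h.((h (g h)) (g h)))))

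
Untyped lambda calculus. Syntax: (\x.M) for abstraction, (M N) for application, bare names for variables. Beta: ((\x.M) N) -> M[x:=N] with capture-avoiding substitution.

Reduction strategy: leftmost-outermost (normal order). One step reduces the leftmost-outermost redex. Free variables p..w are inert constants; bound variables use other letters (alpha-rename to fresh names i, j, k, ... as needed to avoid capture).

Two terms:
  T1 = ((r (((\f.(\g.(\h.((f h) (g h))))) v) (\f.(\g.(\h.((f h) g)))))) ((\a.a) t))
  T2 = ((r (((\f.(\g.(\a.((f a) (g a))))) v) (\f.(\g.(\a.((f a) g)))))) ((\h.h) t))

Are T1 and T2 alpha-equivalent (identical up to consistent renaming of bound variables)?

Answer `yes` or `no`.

Answer: yes

Derivation:
Term 1: ((r (((\f.(\g.(\h.((f h) (g h))))) v) (\f.(\g.(\h.((f h) g)))))) ((\a.a) t))
Term 2: ((r (((\f.(\g.(\a.((f a) (g a))))) v) (\f.(\g.(\a.((f a) g)))))) ((\h.h) t))
Alpha-equivalence: compare structure up to binder renaming.
Result: True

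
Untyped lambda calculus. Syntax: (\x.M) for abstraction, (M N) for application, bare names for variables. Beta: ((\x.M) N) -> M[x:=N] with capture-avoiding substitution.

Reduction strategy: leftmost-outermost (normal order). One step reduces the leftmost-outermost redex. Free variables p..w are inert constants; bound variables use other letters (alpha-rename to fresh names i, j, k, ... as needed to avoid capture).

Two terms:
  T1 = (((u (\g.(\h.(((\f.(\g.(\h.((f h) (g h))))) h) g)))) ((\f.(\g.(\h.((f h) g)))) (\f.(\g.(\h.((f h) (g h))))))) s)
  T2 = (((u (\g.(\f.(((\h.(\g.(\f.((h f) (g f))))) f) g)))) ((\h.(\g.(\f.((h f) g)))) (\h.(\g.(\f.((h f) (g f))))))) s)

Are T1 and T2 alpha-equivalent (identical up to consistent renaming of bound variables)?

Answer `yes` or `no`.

Term 1: (((u (\g.(\h.(((\f.(\g.(\h.((f h) (g h))))) h) g)))) ((\f.(\g.(\h.((f h) g)))) (\f.(\g.(\h.((f h) (g h))))))) s)
Term 2: (((u (\g.(\f.(((\h.(\g.(\f.((h f) (g f))))) f) g)))) ((\h.(\g.(\f.((h f) g)))) (\h.(\g.(\f.((h f) (g f))))))) s)
Alpha-equivalence: compare structure up to binder renaming.
Result: True

Answer: yes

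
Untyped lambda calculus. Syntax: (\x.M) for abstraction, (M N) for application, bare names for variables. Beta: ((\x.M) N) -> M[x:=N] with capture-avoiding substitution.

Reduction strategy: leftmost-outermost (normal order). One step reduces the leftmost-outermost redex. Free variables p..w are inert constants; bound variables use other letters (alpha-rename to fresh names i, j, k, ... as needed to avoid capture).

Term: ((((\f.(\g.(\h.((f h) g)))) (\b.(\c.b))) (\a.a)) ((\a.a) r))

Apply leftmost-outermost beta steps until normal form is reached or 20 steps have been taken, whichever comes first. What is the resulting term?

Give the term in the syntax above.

Step 0: ((((\f.(\g.(\h.((f h) g)))) (\b.(\c.b))) (\a.a)) ((\a.a) r))
Step 1: (((\g.(\h.(((\b.(\c.b)) h) g))) (\a.a)) ((\a.a) r))
Step 2: ((\h.(((\b.(\c.b)) h) (\a.a))) ((\a.a) r))
Step 3: (((\b.(\c.b)) ((\a.a) r)) (\a.a))
Step 4: ((\c.((\a.a) r)) (\a.a))
Step 5: ((\a.a) r)
Step 6: r

Answer: r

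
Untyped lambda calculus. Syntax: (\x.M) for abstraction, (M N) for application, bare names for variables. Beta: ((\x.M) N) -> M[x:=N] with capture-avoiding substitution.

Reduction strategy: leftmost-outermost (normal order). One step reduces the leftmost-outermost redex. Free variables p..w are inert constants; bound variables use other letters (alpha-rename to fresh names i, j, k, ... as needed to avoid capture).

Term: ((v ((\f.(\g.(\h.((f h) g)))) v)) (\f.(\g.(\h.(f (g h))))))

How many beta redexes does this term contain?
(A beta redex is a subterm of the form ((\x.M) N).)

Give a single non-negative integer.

Term: ((v ((\f.(\g.(\h.((f h) g)))) v)) (\f.(\g.(\h.(f (g h))))))
  Redex: ((\f.(\g.(\h.((f h) g)))) v)
Total redexes: 1

Answer: 1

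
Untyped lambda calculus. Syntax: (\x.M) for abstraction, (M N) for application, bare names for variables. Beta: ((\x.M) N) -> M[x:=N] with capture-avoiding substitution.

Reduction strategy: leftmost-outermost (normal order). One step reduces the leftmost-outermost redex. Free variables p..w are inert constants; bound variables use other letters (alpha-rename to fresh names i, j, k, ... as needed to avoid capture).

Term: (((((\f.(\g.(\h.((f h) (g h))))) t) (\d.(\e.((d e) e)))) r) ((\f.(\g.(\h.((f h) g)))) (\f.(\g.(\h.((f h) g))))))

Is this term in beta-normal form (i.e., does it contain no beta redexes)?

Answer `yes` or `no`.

Answer: no

Derivation:
Term: (((((\f.(\g.(\h.((f h) (g h))))) t) (\d.(\e.((d e) e)))) r) ((\f.(\g.(\h.((f h) g)))) (\f.(\g.(\h.((f h) g))))))
Found 2 beta redex(es).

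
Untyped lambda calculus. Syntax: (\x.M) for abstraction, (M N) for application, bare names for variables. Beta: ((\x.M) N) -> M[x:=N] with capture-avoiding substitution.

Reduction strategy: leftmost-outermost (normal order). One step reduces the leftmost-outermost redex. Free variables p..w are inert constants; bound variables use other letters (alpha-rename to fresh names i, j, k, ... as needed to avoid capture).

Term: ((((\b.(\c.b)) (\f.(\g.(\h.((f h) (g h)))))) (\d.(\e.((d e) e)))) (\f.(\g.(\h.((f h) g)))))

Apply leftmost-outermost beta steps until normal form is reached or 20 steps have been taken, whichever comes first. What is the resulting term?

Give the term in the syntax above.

Step 0: ((((\b.(\c.b)) (\f.(\g.(\h.((f h) (g h)))))) (\d.(\e.((d e) e)))) (\f.(\g.(\h.((f h) g)))))
Step 1: (((\c.(\f.(\g.(\h.((f h) (g h)))))) (\d.(\e.((d e) e)))) (\f.(\g.(\h.((f h) g)))))
Step 2: ((\f.(\g.(\h.((f h) (g h))))) (\f.(\g.(\h.((f h) g)))))
Step 3: (\g.(\h.(((\f.(\g.(\h.((f h) g)))) h) (g h))))
Step 4: (\g.(\h.((\g.(\i.((h i) g))) (g h))))
Step 5: (\g.(\h.(\i.((h i) (g h)))))

Answer: (\g.(\h.(\i.((h i) (g h)))))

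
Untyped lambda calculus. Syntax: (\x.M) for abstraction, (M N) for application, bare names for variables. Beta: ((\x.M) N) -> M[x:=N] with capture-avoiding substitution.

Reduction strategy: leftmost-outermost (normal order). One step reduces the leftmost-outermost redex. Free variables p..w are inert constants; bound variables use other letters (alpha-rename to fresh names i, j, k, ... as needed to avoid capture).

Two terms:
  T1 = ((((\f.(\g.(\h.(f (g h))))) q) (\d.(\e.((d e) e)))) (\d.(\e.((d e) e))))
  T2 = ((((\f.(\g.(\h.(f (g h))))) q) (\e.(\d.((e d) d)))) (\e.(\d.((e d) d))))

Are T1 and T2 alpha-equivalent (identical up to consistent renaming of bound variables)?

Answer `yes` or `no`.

Term 1: ((((\f.(\g.(\h.(f (g h))))) q) (\d.(\e.((d e) e)))) (\d.(\e.((d e) e))))
Term 2: ((((\f.(\g.(\h.(f (g h))))) q) (\e.(\d.((e d) d)))) (\e.(\d.((e d) d))))
Alpha-equivalence: compare structure up to binder renaming.
Result: True

Answer: yes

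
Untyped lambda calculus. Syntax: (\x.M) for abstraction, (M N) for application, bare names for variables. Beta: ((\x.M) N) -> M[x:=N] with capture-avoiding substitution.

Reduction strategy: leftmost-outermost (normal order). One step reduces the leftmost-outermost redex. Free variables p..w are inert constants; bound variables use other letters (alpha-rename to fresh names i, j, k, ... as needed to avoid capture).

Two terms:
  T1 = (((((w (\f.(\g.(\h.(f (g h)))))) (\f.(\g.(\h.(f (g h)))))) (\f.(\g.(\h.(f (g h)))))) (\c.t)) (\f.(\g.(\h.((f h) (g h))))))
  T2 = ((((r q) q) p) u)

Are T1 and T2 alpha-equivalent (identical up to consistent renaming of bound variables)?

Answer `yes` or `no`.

Term 1: (((((w (\f.(\g.(\h.(f (g h)))))) (\f.(\g.(\h.(f (g h)))))) (\f.(\g.(\h.(f (g h)))))) (\c.t)) (\f.(\g.(\h.((f h) (g h))))))
Term 2: ((((r q) q) p) u)
Alpha-equivalence: compare structure up to binder renaming.
Result: False

Answer: no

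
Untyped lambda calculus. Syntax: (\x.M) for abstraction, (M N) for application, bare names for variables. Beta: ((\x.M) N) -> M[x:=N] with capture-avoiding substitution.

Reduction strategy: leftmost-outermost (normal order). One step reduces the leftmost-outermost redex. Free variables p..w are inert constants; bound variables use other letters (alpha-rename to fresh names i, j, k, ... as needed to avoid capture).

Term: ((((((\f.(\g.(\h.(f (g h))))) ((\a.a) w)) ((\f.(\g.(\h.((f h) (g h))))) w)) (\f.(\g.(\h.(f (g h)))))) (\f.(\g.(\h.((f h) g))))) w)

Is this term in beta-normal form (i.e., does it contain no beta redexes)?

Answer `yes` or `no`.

Term: ((((((\f.(\g.(\h.(f (g h))))) ((\a.a) w)) ((\f.(\g.(\h.((f h) (g h))))) w)) (\f.(\g.(\h.(f (g h)))))) (\f.(\g.(\h.((f h) g))))) w)
Found 3 beta redex(es).

Answer: no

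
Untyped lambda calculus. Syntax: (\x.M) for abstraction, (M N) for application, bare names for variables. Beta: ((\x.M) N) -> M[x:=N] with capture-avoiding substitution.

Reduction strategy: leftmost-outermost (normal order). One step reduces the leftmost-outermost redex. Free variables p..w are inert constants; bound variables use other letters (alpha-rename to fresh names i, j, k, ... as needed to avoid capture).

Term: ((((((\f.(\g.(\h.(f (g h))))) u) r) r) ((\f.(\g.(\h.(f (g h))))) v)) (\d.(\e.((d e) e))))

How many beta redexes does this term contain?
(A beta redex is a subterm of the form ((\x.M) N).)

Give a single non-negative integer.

Answer: 2

Derivation:
Term: ((((((\f.(\g.(\h.(f (g h))))) u) r) r) ((\f.(\g.(\h.(f (g h))))) v)) (\d.(\e.((d e) e))))
  Redex: ((\f.(\g.(\h.(f (g h))))) u)
  Redex: ((\f.(\g.(\h.(f (g h))))) v)
Total redexes: 2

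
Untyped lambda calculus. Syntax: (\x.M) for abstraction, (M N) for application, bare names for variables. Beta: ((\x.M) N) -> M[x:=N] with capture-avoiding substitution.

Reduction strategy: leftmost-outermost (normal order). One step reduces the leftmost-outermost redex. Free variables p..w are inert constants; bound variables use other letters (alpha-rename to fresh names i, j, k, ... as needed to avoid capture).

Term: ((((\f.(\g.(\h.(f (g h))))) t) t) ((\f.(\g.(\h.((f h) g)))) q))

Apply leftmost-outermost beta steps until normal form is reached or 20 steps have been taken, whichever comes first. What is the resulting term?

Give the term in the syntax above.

Answer: (t (t (\g.(\h.((q h) g)))))

Derivation:
Step 0: ((((\f.(\g.(\h.(f (g h))))) t) t) ((\f.(\g.(\h.((f h) g)))) q))
Step 1: (((\g.(\h.(t (g h)))) t) ((\f.(\g.(\h.((f h) g)))) q))
Step 2: ((\h.(t (t h))) ((\f.(\g.(\h.((f h) g)))) q))
Step 3: (t (t ((\f.(\g.(\h.((f h) g)))) q)))
Step 4: (t (t (\g.(\h.((q h) g)))))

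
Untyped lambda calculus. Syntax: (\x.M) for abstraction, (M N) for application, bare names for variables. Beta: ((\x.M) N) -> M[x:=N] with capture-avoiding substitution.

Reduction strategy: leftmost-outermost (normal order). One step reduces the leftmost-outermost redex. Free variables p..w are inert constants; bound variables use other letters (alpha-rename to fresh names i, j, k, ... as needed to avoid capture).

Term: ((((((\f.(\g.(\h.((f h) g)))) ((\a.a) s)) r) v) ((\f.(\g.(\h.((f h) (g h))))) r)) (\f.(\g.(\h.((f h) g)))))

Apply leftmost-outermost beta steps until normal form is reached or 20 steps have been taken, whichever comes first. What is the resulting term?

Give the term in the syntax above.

Answer: ((((s v) r) (\g.(\h.((r h) (g h))))) (\f.(\g.(\h.((f h) g)))))

Derivation:
Step 0: ((((((\f.(\g.(\h.((f h) g)))) ((\a.a) s)) r) v) ((\f.(\g.(\h.((f h) (g h))))) r)) (\f.(\g.(\h.((f h) g)))))
Step 1: (((((\g.(\h.((((\a.a) s) h) g))) r) v) ((\f.(\g.(\h.((f h) (g h))))) r)) (\f.(\g.(\h.((f h) g)))))
Step 2: ((((\h.((((\a.a) s) h) r)) v) ((\f.(\g.(\h.((f h) (g h))))) r)) (\f.(\g.(\h.((f h) g)))))
Step 3: ((((((\a.a) s) v) r) ((\f.(\g.(\h.((f h) (g h))))) r)) (\f.(\g.(\h.((f h) g)))))
Step 4: ((((s v) r) ((\f.(\g.(\h.((f h) (g h))))) r)) (\f.(\g.(\h.((f h) g)))))
Step 5: ((((s v) r) (\g.(\h.((r h) (g h))))) (\f.(\g.(\h.((f h) g)))))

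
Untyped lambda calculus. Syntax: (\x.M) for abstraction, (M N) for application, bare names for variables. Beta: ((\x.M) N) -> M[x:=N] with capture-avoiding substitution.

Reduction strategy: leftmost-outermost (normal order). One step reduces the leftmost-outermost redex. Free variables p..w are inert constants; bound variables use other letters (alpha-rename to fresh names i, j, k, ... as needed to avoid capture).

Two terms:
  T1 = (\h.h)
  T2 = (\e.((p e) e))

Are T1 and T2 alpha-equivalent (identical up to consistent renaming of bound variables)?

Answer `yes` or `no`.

Answer: no

Derivation:
Term 1: (\h.h)
Term 2: (\e.((p e) e))
Alpha-equivalence: compare structure up to binder renaming.
Result: False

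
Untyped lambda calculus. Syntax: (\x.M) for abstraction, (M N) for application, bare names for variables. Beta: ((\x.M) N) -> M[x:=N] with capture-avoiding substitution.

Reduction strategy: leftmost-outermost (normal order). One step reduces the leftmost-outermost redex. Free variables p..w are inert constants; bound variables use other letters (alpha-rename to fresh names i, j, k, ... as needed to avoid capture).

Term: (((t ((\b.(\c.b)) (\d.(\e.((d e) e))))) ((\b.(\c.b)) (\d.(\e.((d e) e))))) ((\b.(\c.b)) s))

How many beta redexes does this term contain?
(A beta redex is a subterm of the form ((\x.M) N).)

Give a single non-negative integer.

Term: (((t ((\b.(\c.b)) (\d.(\e.((d e) e))))) ((\b.(\c.b)) (\d.(\e.((d e) e))))) ((\b.(\c.b)) s))
  Redex: ((\b.(\c.b)) (\d.(\e.((d e) e))))
  Redex: ((\b.(\c.b)) (\d.(\e.((d e) e))))
  Redex: ((\b.(\c.b)) s)
Total redexes: 3

Answer: 3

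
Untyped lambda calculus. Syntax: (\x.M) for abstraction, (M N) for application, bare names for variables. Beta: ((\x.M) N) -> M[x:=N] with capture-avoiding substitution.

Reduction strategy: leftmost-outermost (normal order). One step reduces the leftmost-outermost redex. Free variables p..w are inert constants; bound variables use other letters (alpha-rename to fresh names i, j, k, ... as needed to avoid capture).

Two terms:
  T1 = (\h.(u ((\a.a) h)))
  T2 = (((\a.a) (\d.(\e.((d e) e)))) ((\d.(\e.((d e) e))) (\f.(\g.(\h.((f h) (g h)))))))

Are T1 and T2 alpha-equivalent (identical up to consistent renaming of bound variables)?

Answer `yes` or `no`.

Answer: no

Derivation:
Term 1: (\h.(u ((\a.a) h)))
Term 2: (((\a.a) (\d.(\e.((d e) e)))) ((\d.(\e.((d e) e))) (\f.(\g.(\h.((f h) (g h)))))))
Alpha-equivalence: compare structure up to binder renaming.
Result: False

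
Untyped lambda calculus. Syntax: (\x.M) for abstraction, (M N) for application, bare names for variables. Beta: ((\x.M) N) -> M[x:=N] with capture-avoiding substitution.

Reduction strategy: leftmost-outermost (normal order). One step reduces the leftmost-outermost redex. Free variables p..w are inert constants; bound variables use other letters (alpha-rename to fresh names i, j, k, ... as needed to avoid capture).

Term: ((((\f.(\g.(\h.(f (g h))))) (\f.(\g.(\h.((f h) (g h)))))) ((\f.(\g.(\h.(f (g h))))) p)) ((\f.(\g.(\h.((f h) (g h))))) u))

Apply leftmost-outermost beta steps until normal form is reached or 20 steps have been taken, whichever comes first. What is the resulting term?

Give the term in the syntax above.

Step 0: ((((\f.(\g.(\h.(f (g h))))) (\f.(\g.(\h.((f h) (g h)))))) ((\f.(\g.(\h.(f (g h))))) p)) ((\f.(\g.(\h.((f h) (g h))))) u))
Step 1: (((\g.(\h.((\f.(\g.(\h.((f h) (g h))))) (g h)))) ((\f.(\g.(\h.(f (g h))))) p)) ((\f.(\g.(\h.((f h) (g h))))) u))
Step 2: ((\h.((\f.(\g.(\h.((f h) (g h))))) (((\f.(\g.(\h.(f (g h))))) p) h))) ((\f.(\g.(\h.((f h) (g h))))) u))
Step 3: ((\f.(\g.(\h.((f h) (g h))))) (((\f.(\g.(\h.(f (g h))))) p) ((\f.(\g.(\h.((f h) (g h))))) u)))
Step 4: (\g.(\h.(((((\f.(\g.(\h.(f (g h))))) p) ((\f.(\g.(\h.((f h) (g h))))) u)) h) (g h))))
Step 5: (\g.(\h.((((\g.(\h.(p (g h)))) ((\f.(\g.(\h.((f h) (g h))))) u)) h) (g h))))
Step 6: (\g.(\h.(((\h.(p (((\f.(\g.(\h.((f h) (g h))))) u) h))) h) (g h))))
Step 7: (\g.(\h.((p (((\f.(\g.(\h.((f h) (g h))))) u) h)) (g h))))
Step 8: (\g.(\h.((p ((\g.(\h.((u h) (g h)))) h)) (g h))))
Step 9: (\g.(\h.((p (\i.((u i) (h i)))) (g h))))

Answer: (\g.(\h.((p (\i.((u i) (h i)))) (g h))))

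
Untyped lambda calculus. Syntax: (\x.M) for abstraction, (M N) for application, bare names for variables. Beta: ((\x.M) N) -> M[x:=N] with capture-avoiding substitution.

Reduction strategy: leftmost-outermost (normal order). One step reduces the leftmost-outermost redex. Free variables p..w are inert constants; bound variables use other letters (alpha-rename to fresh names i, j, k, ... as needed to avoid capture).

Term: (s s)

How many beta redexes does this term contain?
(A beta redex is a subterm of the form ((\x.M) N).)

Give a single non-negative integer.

Answer: 0

Derivation:
Term: (s s)
  (no redexes)
Total redexes: 0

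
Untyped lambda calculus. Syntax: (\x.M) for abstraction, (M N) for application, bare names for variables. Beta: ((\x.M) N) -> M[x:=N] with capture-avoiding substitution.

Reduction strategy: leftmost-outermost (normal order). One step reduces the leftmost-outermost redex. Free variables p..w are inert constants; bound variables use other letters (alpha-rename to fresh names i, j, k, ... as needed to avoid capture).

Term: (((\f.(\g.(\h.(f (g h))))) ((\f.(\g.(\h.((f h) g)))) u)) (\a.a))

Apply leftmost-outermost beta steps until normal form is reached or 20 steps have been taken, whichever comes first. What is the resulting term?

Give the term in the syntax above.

Step 0: (((\f.(\g.(\h.(f (g h))))) ((\f.(\g.(\h.((f h) g)))) u)) (\a.a))
Step 1: ((\g.(\h.(((\f.(\g.(\h.((f h) g)))) u) (g h)))) (\a.a))
Step 2: (\h.(((\f.(\g.(\h.((f h) g)))) u) ((\a.a) h)))
Step 3: (\h.((\g.(\h.((u h) g))) ((\a.a) h)))
Step 4: (\h.(\i.((u i) ((\a.a) h))))
Step 5: (\h.(\i.((u i) h)))

Answer: (\h.(\i.((u i) h)))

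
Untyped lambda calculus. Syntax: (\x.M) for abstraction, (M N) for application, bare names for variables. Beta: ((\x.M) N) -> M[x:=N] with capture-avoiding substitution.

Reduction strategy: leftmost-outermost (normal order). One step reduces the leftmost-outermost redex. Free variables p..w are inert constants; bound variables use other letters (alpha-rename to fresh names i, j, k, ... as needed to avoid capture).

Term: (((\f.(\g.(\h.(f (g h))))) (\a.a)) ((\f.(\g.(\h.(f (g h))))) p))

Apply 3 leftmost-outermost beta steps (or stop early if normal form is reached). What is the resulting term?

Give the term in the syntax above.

Step 0: (((\f.(\g.(\h.(f (g h))))) (\a.a)) ((\f.(\g.(\h.(f (g h))))) p))
Step 1: ((\g.(\h.((\a.a) (g h)))) ((\f.(\g.(\h.(f (g h))))) p))
Step 2: (\h.((\a.a) (((\f.(\g.(\h.(f (g h))))) p) h)))
Step 3: (\h.(((\f.(\g.(\h.(f (g h))))) p) h))

Answer: (\h.(((\f.(\g.(\h.(f (g h))))) p) h))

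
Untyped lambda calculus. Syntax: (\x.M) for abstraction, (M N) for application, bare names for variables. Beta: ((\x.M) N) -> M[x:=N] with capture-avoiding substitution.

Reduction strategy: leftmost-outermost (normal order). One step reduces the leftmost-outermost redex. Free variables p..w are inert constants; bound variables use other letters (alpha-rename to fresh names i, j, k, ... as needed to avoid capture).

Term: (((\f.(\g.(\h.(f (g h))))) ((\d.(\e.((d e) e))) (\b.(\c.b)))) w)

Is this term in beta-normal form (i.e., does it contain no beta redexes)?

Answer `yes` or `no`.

Term: (((\f.(\g.(\h.(f (g h))))) ((\d.(\e.((d e) e))) (\b.(\c.b)))) w)
Found 2 beta redex(es).

Answer: no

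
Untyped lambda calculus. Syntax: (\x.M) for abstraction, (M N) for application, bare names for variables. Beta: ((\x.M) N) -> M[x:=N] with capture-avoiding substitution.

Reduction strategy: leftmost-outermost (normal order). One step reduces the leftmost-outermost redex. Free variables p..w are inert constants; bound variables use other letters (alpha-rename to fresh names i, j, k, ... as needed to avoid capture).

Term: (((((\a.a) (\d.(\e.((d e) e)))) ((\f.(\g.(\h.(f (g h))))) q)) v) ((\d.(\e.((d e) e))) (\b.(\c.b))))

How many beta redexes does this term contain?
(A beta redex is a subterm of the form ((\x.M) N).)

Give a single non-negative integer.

Term: (((((\a.a) (\d.(\e.((d e) e)))) ((\f.(\g.(\h.(f (g h))))) q)) v) ((\d.(\e.((d e) e))) (\b.(\c.b))))
  Redex: ((\a.a) (\d.(\e.((d e) e))))
  Redex: ((\f.(\g.(\h.(f (g h))))) q)
  Redex: ((\d.(\e.((d e) e))) (\b.(\c.b)))
Total redexes: 3

Answer: 3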